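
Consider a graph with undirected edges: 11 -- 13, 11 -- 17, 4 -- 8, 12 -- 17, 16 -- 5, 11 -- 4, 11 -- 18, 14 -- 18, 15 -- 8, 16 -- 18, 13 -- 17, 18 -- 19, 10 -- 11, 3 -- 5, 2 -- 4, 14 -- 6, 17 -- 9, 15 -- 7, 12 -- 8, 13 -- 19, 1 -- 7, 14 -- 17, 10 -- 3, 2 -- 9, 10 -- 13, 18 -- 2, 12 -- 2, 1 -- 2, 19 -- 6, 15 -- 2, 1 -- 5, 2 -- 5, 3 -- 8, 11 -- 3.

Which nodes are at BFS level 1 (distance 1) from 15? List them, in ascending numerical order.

2, 7, 8

Level 0: 15
Level 1: 2, 7, 8
Level 2: 1, 3, 4, 5, 9, 12, 18
Level 3: 10, 11, 14, 16, 17, 19
Level 4: 6, 13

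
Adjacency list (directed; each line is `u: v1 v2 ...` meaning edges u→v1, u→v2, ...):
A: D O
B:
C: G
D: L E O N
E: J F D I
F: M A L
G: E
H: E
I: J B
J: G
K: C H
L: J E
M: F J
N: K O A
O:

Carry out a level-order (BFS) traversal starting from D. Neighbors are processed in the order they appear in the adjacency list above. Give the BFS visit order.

Visit D; enqueue L, E, O, N → queue [L, E, O, N]
Visit L; enqueue J → queue [E, O, N, J]
Visit E; enqueue F, I → queue [O, N, J, F, I]
Visit O → queue [N, J, F, I]
Visit N; enqueue K, A → queue [J, F, I, K, A]
Visit J; enqueue G → queue [F, I, K, A, G]
Visit F; enqueue M → queue [I, K, A, G, M]
Visit I; enqueue B → queue [K, A, G, M, B]
Visit K; enqueue C, H → queue [A, G, M, B, C, H]
Visit A → queue [G, M, B, C, H]
Visit G → queue [M, B, C, H]
Visit M → queue [B, C, H]
Visit B → queue [C, H]
Visit C → queue [H]
Visit H → queue []

D, L, E, O, N, J, F, I, K, A, G, M, B, C, H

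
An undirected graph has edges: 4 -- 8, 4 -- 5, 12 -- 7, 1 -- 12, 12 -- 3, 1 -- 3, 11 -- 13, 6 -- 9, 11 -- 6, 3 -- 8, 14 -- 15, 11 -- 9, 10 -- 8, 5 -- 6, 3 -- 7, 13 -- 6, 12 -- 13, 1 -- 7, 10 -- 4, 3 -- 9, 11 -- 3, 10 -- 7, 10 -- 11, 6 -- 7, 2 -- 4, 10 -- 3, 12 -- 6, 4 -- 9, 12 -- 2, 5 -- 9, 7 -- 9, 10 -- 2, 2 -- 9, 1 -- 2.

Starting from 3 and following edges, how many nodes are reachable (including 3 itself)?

13

BFS from 3 visits: 3, 1, 7, 8, 9, 10, 11, 12, 2, 6, 4, 5, 13
Reachable nodes: 13 of 15 total.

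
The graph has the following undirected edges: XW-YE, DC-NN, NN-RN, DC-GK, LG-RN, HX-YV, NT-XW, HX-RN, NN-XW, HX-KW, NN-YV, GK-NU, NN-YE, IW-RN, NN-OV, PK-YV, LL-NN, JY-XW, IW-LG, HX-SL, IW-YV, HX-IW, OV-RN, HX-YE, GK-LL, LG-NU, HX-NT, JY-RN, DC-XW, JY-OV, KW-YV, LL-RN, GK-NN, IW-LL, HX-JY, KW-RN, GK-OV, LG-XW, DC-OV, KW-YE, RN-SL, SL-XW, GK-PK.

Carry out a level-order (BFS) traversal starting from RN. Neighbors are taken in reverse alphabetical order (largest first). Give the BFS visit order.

RN -> SL -> OV -> NN -> LL -> LG -> KW -> JY -> IW -> HX -> XW -> GK -> DC -> YV -> YE -> NU -> NT -> PK

Visit RN; enqueue SL, OV, NN, LL, LG, KW, JY, IW, HX → queue [SL, OV, NN, LL, LG, KW, JY, IW, HX]
Visit SL; enqueue XW → queue [OV, NN, LL, LG, KW, JY, IW, HX, XW]
Visit OV; enqueue GK, DC → queue [NN, LL, LG, KW, JY, IW, HX, XW, GK, DC]
Visit NN; enqueue YV, YE → queue [LL, LG, KW, JY, IW, HX, XW, GK, DC, YV, YE]
Visit LL → queue [LG, KW, JY, IW, HX, XW, GK, DC, YV, YE]
Visit LG; enqueue NU → queue [KW, JY, IW, HX, XW, GK, DC, YV, YE, NU]
Visit KW → queue [JY, IW, HX, XW, GK, DC, YV, YE, NU]
Visit JY → queue [IW, HX, XW, GK, DC, YV, YE, NU]
Visit IW → queue [HX, XW, GK, DC, YV, YE, NU]
Visit HX; enqueue NT → queue [XW, GK, DC, YV, YE, NU, NT]
Visit XW → queue [GK, DC, YV, YE, NU, NT]
Visit GK; enqueue PK → queue [DC, YV, YE, NU, NT, PK]
Visit DC → queue [YV, YE, NU, NT, PK]
Visit YV → queue [YE, NU, NT, PK]
Visit YE → queue [NU, NT, PK]
Visit NU → queue [NT, PK]
Visit NT → queue [PK]
Visit PK → queue []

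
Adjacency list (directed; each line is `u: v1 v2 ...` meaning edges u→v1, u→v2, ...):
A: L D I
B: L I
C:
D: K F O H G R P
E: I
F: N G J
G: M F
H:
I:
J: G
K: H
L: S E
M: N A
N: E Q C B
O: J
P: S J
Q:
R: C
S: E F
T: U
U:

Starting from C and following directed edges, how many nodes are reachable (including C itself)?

1

BFS from C visits: C
Reachable nodes: 1 of 21 total.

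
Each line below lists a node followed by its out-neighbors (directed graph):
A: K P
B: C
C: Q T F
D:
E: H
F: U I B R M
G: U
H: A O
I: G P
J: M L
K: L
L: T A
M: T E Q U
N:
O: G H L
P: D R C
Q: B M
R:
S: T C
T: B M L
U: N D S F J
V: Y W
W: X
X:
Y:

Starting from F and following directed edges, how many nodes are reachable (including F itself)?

21

BFS from F visits: F, B, I, M, R, U, C, G, P, E, Q, T, D, J, N, S, H, L, A, O, K
Reachable nodes: 21 of 25 total.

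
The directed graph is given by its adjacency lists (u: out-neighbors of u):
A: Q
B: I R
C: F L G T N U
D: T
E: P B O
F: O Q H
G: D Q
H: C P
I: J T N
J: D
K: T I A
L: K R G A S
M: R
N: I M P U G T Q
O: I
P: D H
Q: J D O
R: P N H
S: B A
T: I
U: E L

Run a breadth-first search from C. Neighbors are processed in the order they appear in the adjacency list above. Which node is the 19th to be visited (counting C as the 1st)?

E

Visit C; enqueue F, L, G, T, N, U → queue [F, L, G, T, N, U]
Visit F; enqueue O, Q, H → queue [L, G, T, N, U, O, Q, H]
Visit L; enqueue K, R, A, S → queue [G, T, N, U, O, Q, H, K, R, A, S]
Visit G; enqueue D → queue [T, N, U, O, Q, H, K, R, A, S, D]
Visit T; enqueue I → queue [N, U, O, Q, H, K, R, A, S, D, I]
Visit N; enqueue M, P → queue [U, O, Q, H, K, R, A, S, D, I, M, P]
Visit U; enqueue E → queue [O, Q, H, K, R, A, S, D, I, M, P, E]
Visit O → queue [Q, H, K, R, A, S, D, I, M, P, E]
Visit Q; enqueue J → queue [H, K, R, A, S, D, I, M, P, E, J]
Visit H → queue [K, R, A, S, D, I, M, P, E, J]
Visit K → queue [R, A, S, D, I, M, P, E, J]
Visit R → queue [A, S, D, I, M, P, E, J]
Visit A → queue [S, D, I, M, P, E, J]
Visit S; enqueue B → queue [D, I, M, P, E, J, B]
Visit D → queue [I, M, P, E, J, B]
Visit I → queue [M, P, E, J, B]
Visit M → queue [P, E, J, B]
Visit P → queue [E, J, B]
Visit E → queue [J, B]
Visit J → queue [B]
Visit B → queue []

Visit order: C, F, L, G, T, N, U, O, Q, H, K, R, A, S, D, I, M, P, E, J, B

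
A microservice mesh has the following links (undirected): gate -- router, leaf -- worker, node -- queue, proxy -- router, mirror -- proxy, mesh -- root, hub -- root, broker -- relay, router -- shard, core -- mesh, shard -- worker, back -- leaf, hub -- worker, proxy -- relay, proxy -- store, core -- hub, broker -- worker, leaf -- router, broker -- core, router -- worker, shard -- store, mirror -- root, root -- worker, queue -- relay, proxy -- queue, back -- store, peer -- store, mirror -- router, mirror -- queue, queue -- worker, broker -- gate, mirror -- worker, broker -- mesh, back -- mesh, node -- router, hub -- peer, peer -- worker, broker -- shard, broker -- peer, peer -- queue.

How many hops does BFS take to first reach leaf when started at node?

2

Level 0: node
Level 1: queue, router
Level 2: gate, leaf, mirror, peer, proxy, relay, shard, worker
Level 3: back, broker, hub, root, store
Level 4: core, mesh
leaf first appears at level 2.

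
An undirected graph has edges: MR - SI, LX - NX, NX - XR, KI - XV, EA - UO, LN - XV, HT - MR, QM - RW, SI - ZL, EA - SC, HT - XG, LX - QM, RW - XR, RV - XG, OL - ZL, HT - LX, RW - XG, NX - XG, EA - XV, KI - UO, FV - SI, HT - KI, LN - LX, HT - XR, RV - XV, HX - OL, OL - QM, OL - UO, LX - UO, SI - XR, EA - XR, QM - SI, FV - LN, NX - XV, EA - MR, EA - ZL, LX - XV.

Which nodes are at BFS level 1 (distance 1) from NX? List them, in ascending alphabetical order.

LX, XG, XR, XV

Level 0: NX
Level 1: LX, XG, XR, XV
Level 2: EA, HT, KI, LN, QM, RV, RW, SI, UO
Level 3: FV, MR, OL, SC, ZL
Level 4: HX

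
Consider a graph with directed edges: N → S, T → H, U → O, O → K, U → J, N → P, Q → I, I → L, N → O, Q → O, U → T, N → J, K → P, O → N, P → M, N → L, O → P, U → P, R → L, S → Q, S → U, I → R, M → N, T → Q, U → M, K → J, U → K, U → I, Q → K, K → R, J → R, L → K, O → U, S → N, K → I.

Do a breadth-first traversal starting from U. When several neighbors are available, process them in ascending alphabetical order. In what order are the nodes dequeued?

U → I → J → K → M → O → P → T → L → R → N → H → Q → S

Visit U; enqueue I, J, K, M, O, P, T → queue [I, J, K, M, O, P, T]
Visit I; enqueue L, R → queue [J, K, M, O, P, T, L, R]
Visit J → queue [K, M, O, P, T, L, R]
Visit K → queue [M, O, P, T, L, R]
Visit M; enqueue N → queue [O, P, T, L, R, N]
Visit O → queue [P, T, L, R, N]
Visit P → queue [T, L, R, N]
Visit T; enqueue H, Q → queue [L, R, N, H, Q]
Visit L → queue [R, N, H, Q]
Visit R → queue [N, H, Q]
Visit N; enqueue S → queue [H, Q, S]
Visit H → queue [Q, S]
Visit Q → queue [S]
Visit S → queue []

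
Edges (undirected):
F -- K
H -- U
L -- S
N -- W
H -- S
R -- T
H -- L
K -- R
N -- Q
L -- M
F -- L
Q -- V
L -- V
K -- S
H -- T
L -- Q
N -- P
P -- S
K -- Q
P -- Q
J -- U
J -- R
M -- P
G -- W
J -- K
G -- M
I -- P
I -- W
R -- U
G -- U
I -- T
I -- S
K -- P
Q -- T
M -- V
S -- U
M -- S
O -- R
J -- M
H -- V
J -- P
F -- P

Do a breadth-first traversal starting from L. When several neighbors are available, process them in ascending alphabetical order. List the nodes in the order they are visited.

L → F → H → M → Q → S → V → K → P → T → U → G → J → N → I → R → W → O

Visit L; enqueue F, H, M, Q, S, V → queue [F, H, M, Q, S, V]
Visit F; enqueue K, P → queue [H, M, Q, S, V, K, P]
Visit H; enqueue T, U → queue [M, Q, S, V, K, P, T, U]
Visit M; enqueue G, J → queue [Q, S, V, K, P, T, U, G, J]
Visit Q; enqueue N → queue [S, V, K, P, T, U, G, J, N]
Visit S; enqueue I → queue [V, K, P, T, U, G, J, N, I]
Visit V → queue [K, P, T, U, G, J, N, I]
Visit K; enqueue R → queue [P, T, U, G, J, N, I, R]
Visit P → queue [T, U, G, J, N, I, R]
Visit T → queue [U, G, J, N, I, R]
Visit U → queue [G, J, N, I, R]
Visit G; enqueue W → queue [J, N, I, R, W]
Visit J → queue [N, I, R, W]
Visit N → queue [I, R, W]
Visit I → queue [R, W]
Visit R; enqueue O → queue [W, O]
Visit W → queue [O]
Visit O → queue []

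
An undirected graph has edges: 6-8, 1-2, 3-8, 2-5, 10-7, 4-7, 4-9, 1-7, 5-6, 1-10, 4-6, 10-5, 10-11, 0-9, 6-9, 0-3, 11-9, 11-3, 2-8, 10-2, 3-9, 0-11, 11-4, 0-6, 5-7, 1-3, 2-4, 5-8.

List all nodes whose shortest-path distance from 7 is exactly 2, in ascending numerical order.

Level 0: 7
Level 1: 1, 4, 5, 10
Level 2: 2, 3, 6, 8, 9, 11
Level 3: 0

2, 3, 6, 8, 9, 11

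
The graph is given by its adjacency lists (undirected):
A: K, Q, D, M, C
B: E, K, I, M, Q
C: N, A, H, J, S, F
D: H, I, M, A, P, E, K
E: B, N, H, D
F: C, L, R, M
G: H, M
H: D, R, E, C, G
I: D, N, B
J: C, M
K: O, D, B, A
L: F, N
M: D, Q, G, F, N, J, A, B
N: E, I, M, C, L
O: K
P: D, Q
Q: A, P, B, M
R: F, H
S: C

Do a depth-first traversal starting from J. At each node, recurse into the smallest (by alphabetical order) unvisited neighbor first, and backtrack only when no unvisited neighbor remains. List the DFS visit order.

J, C, A, D, E, B, I, N, L, F, M, G, H, R, Q, P, K, O, S

Visit J
J → C
C → A
A → D
D → E
E → B
B → I
I → N
N → L
L → F
F → M
M → G
G → H
H → R
M → Q
Q → P
B → K
K → O
C → S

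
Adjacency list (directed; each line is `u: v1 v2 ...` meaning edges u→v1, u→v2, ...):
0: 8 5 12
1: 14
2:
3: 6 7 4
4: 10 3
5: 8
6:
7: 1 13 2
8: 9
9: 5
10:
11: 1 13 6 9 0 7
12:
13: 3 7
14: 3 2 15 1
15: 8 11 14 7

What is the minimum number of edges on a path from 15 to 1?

2

Level 0: 15
Level 1: 7, 8, 11, 14
Level 2: 0, 1, 2, 3, 6, 9, 13
Level 3: 4, 5, 12
Level 4: 10
1 first appears at level 2.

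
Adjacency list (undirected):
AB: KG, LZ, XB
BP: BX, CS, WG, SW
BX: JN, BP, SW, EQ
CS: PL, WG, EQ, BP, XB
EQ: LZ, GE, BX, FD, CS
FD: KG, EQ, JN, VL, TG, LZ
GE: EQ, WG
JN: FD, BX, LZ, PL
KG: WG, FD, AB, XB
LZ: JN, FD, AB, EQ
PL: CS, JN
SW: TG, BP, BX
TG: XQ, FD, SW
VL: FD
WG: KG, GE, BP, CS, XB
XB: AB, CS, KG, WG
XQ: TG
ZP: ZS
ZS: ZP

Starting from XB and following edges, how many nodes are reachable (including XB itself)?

BFS from XB visits: XB, AB, CS, KG, WG, LZ, PL, EQ, BP, FD, GE, JN, BX, SW, VL, TG, XQ
Reachable nodes: 17 of 19 total.

17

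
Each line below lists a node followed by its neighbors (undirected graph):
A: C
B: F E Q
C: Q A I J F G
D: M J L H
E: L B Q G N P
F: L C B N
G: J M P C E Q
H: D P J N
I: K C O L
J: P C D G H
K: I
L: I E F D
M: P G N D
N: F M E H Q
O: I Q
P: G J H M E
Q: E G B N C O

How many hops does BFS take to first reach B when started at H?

3

Level 0: H
Level 1: D, J, N, P
Level 2: C, E, F, G, L, M, Q
Level 3: A, B, I, O
Level 4: K
B first appears at level 3.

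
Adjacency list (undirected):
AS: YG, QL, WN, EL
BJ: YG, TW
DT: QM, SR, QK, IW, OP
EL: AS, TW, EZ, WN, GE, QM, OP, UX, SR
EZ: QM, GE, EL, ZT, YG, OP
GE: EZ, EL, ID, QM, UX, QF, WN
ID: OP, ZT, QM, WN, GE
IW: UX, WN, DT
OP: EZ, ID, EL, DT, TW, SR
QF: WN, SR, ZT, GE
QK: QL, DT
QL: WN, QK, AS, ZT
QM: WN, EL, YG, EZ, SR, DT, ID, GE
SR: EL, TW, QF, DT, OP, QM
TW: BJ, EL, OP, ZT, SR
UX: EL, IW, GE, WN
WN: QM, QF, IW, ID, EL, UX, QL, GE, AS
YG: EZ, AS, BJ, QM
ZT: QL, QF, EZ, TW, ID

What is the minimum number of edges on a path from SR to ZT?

2

Level 0: SR
Level 1: DT, EL, OP, QF, QM, TW
Level 2: AS, BJ, EZ, GE, ID, IW, QK, UX, WN, YG, ZT
Level 3: QL
ZT first appears at level 2.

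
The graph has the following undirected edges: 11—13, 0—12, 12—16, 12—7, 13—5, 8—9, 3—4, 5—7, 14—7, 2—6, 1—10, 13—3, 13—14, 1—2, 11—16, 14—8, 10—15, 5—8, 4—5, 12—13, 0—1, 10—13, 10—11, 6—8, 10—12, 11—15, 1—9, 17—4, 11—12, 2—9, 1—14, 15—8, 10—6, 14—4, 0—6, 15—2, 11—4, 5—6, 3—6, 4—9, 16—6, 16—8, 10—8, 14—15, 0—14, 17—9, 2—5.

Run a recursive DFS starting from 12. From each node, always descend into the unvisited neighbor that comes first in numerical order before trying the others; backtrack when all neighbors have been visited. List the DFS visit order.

Visit 12
12 → 0
0 → 1
1 → 2
2 → 5
5 → 4
4 → 3
3 → 6
6 → 8
8 → 9
9 → 17
8 → 10
10 → 11
11 → 13
13 → 14
14 → 7
14 → 15
11 → 16

12 -> 0 -> 1 -> 2 -> 5 -> 4 -> 3 -> 6 -> 8 -> 9 -> 17 -> 10 -> 11 -> 13 -> 14 -> 7 -> 15 -> 16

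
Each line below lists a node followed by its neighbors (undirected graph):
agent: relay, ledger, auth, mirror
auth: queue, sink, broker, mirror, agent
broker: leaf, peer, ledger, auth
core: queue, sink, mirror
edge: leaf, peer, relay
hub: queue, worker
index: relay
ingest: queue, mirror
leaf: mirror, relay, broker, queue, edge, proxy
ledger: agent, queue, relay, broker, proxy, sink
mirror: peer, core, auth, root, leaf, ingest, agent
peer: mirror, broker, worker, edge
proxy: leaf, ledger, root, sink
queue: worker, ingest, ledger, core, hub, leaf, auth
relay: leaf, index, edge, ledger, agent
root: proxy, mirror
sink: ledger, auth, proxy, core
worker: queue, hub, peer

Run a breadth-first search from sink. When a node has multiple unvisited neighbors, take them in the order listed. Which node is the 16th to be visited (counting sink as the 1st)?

index

Visit sink; enqueue ledger, auth, proxy, core → queue [ledger, auth, proxy, core]
Visit ledger; enqueue agent, queue, relay, broker → queue [auth, proxy, core, agent, queue, relay, broker]
Visit auth; enqueue mirror → queue [proxy, core, agent, queue, relay, broker, mirror]
Visit proxy; enqueue leaf, root → queue [core, agent, queue, relay, broker, mirror, leaf, root]
Visit core → queue [agent, queue, relay, broker, mirror, leaf, root]
Visit agent → queue [queue, relay, broker, mirror, leaf, root]
Visit queue; enqueue worker, ingest, hub → queue [relay, broker, mirror, leaf, root, worker, ingest, hub]
Visit relay; enqueue index, edge → queue [broker, mirror, leaf, root, worker, ingest, hub, index, edge]
Visit broker; enqueue peer → queue [mirror, leaf, root, worker, ingest, hub, index, edge, peer]
Visit mirror → queue [leaf, root, worker, ingest, hub, index, edge, peer]
Visit leaf → queue [root, worker, ingest, hub, index, edge, peer]
Visit root → queue [worker, ingest, hub, index, edge, peer]
Visit worker → queue [ingest, hub, index, edge, peer]
Visit ingest → queue [hub, index, edge, peer]
Visit hub → queue [index, edge, peer]
Visit index → queue [edge, peer]
Visit edge → queue [peer]
Visit peer → queue []

Visit order: sink, ledger, auth, proxy, core, agent, queue, relay, broker, mirror, leaf, root, worker, ingest, hub, index, edge, peer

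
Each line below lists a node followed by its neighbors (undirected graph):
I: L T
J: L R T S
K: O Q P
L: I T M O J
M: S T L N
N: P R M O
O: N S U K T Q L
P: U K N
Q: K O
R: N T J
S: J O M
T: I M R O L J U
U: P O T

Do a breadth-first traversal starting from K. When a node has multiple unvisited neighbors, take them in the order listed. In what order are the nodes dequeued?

Visit K; enqueue O, Q, P → queue [O, Q, P]
Visit O; enqueue N, S, U, T, L → queue [Q, P, N, S, U, T, L]
Visit Q → queue [P, N, S, U, T, L]
Visit P → queue [N, S, U, T, L]
Visit N; enqueue R, M → queue [S, U, T, L, R, M]
Visit S; enqueue J → queue [U, T, L, R, M, J]
Visit U → queue [T, L, R, M, J]
Visit T; enqueue I → queue [L, R, M, J, I]
Visit L → queue [R, M, J, I]
Visit R → queue [M, J, I]
Visit M → queue [J, I]
Visit J → queue [I]
Visit I → queue []

K, O, Q, P, N, S, U, T, L, R, M, J, I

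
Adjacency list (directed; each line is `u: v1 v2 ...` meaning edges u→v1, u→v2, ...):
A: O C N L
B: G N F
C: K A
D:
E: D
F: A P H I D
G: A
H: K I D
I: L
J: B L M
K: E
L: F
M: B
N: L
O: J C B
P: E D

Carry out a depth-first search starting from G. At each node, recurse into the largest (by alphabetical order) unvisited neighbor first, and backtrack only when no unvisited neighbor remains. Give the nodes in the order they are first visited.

G A O J M B N L F P E D I H K C

Visit G
G → A
A → O
O → J
J → M
M → B
B → N
N → L
L → F
F → P
P → E
E → D
F → I
F → H
H → K
O → C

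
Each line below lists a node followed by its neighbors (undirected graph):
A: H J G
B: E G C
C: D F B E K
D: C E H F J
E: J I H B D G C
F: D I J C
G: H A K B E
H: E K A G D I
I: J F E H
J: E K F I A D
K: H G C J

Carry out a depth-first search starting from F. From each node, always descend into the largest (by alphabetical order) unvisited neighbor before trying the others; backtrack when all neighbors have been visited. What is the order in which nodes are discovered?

Visit F
F → J
J → K
K → H
H → I
I → E
E → G
G → B
B → C
C → D
G → A

F, J, K, H, I, E, G, B, C, D, A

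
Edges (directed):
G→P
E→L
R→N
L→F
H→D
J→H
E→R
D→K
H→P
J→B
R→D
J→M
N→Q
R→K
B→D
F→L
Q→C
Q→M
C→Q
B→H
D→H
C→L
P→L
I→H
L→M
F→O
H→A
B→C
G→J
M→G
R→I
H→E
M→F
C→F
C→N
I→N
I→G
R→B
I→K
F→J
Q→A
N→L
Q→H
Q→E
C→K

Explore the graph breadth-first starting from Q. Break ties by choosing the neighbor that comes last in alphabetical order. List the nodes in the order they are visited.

Q → M → H → E → C → A → G → F → P → D → R → L → N → K → J → O → I → B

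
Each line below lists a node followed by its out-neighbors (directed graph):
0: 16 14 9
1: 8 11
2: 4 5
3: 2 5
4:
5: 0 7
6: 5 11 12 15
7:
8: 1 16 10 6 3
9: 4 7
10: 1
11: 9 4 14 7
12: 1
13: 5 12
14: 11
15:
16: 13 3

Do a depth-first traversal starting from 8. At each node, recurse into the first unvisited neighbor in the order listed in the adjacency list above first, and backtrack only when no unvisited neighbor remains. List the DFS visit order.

Visit 8
8 → 1
1 → 11
11 → 9
9 → 4
9 → 7
11 → 14
8 → 16
16 → 13
13 → 5
5 → 0
13 → 12
16 → 3
3 → 2
8 → 10
8 → 6
6 → 15

8, 1, 11, 9, 4, 7, 14, 16, 13, 5, 0, 12, 3, 2, 10, 6, 15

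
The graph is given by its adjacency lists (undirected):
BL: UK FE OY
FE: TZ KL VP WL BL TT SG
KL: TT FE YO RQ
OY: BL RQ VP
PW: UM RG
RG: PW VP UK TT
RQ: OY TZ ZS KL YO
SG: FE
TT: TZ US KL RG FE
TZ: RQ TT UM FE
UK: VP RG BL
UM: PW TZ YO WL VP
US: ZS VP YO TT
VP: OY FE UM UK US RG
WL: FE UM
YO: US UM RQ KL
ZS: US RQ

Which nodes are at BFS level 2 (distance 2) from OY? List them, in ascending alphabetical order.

FE, KL, RG, TZ, UK, UM, US, YO, ZS

Level 0: OY
Level 1: BL, RQ, VP
Level 2: FE, KL, RG, TZ, UK, UM, US, YO, ZS
Level 3: PW, SG, TT, WL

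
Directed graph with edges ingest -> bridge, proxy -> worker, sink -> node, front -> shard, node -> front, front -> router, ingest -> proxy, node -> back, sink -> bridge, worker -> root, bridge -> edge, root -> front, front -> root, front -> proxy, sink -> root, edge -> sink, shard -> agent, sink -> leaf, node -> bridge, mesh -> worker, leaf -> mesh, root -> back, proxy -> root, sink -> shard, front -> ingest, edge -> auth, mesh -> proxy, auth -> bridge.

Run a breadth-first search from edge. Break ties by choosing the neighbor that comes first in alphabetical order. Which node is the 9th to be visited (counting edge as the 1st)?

mesh

Visit edge; enqueue auth, sink → queue [auth, sink]
Visit auth; enqueue bridge → queue [sink, bridge]
Visit sink; enqueue leaf, node, root, shard → queue [bridge, leaf, node, root, shard]
Visit bridge → queue [leaf, node, root, shard]
Visit leaf; enqueue mesh → queue [node, root, shard, mesh]
Visit node; enqueue back, front → queue [root, shard, mesh, back, front]
Visit root → queue [shard, mesh, back, front]
Visit shard; enqueue agent → queue [mesh, back, front, agent]
Visit mesh; enqueue proxy, worker → queue [back, front, agent, proxy, worker]
Visit back → queue [front, agent, proxy, worker]
Visit front; enqueue ingest, router → queue [agent, proxy, worker, ingest, router]
Visit agent → queue [proxy, worker, ingest, router]
Visit proxy → queue [worker, ingest, router]
Visit worker → queue [ingest, router]
Visit ingest → queue [router]
Visit router → queue []

Visit order: edge, auth, sink, bridge, leaf, node, root, shard, mesh, back, front, agent, proxy, worker, ingest, router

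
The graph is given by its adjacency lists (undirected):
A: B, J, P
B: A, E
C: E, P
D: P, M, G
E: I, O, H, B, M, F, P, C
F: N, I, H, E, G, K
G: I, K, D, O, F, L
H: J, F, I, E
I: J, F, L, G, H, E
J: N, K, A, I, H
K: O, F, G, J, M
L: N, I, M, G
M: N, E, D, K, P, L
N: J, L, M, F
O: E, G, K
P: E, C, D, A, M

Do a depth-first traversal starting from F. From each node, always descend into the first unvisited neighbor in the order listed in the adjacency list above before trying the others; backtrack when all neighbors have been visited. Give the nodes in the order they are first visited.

F, N, J, K, O, E, I, L, M, D, P, C, A, B, G, H

Visit F
F → N
N → J
J → K
K → O
O → E
E → I
I → L
L → M
M → D
D → P
P → C
P → A
A → B
D → G
I → H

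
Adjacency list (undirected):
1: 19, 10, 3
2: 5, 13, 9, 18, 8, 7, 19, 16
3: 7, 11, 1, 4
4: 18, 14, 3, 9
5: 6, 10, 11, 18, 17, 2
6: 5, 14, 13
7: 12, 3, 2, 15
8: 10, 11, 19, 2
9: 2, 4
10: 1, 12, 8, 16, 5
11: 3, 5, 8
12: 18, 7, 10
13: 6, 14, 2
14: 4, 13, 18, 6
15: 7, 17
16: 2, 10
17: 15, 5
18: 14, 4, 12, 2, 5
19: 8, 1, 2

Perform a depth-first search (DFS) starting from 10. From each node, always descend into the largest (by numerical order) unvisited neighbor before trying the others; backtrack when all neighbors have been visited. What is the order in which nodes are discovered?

10 16 2 19 8 11 5 18 14 13 6 4 9 3 7 15 17 12 1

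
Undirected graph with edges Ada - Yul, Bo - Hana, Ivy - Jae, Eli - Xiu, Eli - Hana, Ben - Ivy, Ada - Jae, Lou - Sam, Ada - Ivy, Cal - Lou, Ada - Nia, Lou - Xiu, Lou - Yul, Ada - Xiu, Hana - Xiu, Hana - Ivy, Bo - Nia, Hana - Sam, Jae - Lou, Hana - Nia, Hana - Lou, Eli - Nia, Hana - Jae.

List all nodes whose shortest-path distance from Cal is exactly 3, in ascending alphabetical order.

Level 0: Cal
Level 1: Lou
Level 2: Hana, Jae, Sam, Xiu, Yul
Level 3: Ada, Bo, Eli, Ivy, Nia
Level 4: Ben

Ada, Bo, Eli, Ivy, Nia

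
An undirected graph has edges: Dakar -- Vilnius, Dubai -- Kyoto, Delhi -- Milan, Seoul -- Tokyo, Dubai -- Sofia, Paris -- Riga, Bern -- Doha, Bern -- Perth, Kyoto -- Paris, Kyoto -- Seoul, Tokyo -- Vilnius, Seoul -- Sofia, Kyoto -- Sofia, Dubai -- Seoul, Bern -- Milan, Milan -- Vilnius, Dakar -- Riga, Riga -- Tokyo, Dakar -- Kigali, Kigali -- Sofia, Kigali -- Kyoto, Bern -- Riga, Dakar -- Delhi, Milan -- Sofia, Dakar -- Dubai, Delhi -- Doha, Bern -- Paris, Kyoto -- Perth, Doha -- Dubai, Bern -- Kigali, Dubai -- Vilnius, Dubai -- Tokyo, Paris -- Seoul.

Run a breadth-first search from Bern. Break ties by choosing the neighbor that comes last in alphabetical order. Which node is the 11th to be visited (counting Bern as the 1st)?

Seoul

Visit Bern; enqueue Riga, Perth, Paris, Milan, Kigali, Doha → queue [Riga, Perth, Paris, Milan, Kigali, Doha]
Visit Riga; enqueue Tokyo, Dakar → queue [Perth, Paris, Milan, Kigali, Doha, Tokyo, Dakar]
Visit Perth; enqueue Kyoto → queue [Paris, Milan, Kigali, Doha, Tokyo, Dakar, Kyoto]
Visit Paris; enqueue Seoul → queue [Milan, Kigali, Doha, Tokyo, Dakar, Kyoto, Seoul]
Visit Milan; enqueue Vilnius, Sofia, Delhi → queue [Kigali, Doha, Tokyo, Dakar, Kyoto, Seoul, Vilnius, Sofia, Delhi]
Visit Kigali → queue [Doha, Tokyo, Dakar, Kyoto, Seoul, Vilnius, Sofia, Delhi]
Visit Doha; enqueue Dubai → queue [Tokyo, Dakar, Kyoto, Seoul, Vilnius, Sofia, Delhi, Dubai]
Visit Tokyo → queue [Dakar, Kyoto, Seoul, Vilnius, Sofia, Delhi, Dubai]
Visit Dakar → queue [Kyoto, Seoul, Vilnius, Sofia, Delhi, Dubai]
Visit Kyoto → queue [Seoul, Vilnius, Sofia, Delhi, Dubai]
Visit Seoul → queue [Vilnius, Sofia, Delhi, Dubai]
Visit Vilnius → queue [Sofia, Delhi, Dubai]
Visit Sofia → queue [Delhi, Dubai]
Visit Delhi → queue [Dubai]
Visit Dubai → queue []

Visit order: Bern, Riga, Perth, Paris, Milan, Kigali, Doha, Tokyo, Dakar, Kyoto, Seoul, Vilnius, Sofia, Delhi, Dubai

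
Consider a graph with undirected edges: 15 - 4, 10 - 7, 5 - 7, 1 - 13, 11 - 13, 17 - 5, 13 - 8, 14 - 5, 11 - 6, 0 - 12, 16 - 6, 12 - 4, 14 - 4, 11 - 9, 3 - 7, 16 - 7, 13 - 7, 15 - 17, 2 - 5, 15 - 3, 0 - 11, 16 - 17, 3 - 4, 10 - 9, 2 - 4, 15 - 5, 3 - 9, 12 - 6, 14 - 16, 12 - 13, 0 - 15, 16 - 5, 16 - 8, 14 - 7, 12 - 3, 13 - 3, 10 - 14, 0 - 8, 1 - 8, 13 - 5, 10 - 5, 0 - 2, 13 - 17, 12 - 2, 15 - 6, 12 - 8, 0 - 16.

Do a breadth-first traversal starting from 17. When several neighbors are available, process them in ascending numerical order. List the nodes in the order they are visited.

17 → 5 → 13 → 15 → 16 → 2 → 7 → 10 → 14 → 1 → 3 → 8 → 11 → 12 → 0 → 4 → 6 → 9

Visit 17; enqueue 5, 13, 15, 16 → queue [5, 13, 15, 16]
Visit 5; enqueue 2, 7, 10, 14 → queue [13, 15, 16, 2, 7, 10, 14]
Visit 13; enqueue 1, 3, 8, 11, 12 → queue [15, 16, 2, 7, 10, 14, 1, 3, 8, 11, 12]
Visit 15; enqueue 0, 4, 6 → queue [16, 2, 7, 10, 14, 1, 3, 8, 11, 12, 0, 4, 6]
Visit 16 → queue [2, 7, 10, 14, 1, 3, 8, 11, 12, 0, 4, 6]
Visit 2 → queue [7, 10, 14, 1, 3, 8, 11, 12, 0, 4, 6]
Visit 7 → queue [10, 14, 1, 3, 8, 11, 12, 0, 4, 6]
Visit 10; enqueue 9 → queue [14, 1, 3, 8, 11, 12, 0, 4, 6, 9]
Visit 14 → queue [1, 3, 8, 11, 12, 0, 4, 6, 9]
Visit 1 → queue [3, 8, 11, 12, 0, 4, 6, 9]
Visit 3 → queue [8, 11, 12, 0, 4, 6, 9]
Visit 8 → queue [11, 12, 0, 4, 6, 9]
Visit 11 → queue [12, 0, 4, 6, 9]
Visit 12 → queue [0, 4, 6, 9]
Visit 0 → queue [4, 6, 9]
Visit 4 → queue [6, 9]
Visit 6 → queue [9]
Visit 9 → queue []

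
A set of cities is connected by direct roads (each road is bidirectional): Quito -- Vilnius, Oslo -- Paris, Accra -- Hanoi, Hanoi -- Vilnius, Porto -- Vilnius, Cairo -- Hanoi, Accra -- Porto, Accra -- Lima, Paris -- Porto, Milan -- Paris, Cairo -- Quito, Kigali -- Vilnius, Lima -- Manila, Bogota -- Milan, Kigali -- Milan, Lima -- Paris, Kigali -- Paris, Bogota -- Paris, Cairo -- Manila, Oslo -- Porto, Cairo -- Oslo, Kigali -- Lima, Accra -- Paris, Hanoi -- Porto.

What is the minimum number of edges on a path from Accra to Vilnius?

Level 0: Accra
Level 1: Hanoi, Lima, Paris, Porto
Level 2: Bogota, Cairo, Kigali, Manila, Milan, Oslo, Vilnius
Level 3: Quito
Vilnius first appears at level 2.

2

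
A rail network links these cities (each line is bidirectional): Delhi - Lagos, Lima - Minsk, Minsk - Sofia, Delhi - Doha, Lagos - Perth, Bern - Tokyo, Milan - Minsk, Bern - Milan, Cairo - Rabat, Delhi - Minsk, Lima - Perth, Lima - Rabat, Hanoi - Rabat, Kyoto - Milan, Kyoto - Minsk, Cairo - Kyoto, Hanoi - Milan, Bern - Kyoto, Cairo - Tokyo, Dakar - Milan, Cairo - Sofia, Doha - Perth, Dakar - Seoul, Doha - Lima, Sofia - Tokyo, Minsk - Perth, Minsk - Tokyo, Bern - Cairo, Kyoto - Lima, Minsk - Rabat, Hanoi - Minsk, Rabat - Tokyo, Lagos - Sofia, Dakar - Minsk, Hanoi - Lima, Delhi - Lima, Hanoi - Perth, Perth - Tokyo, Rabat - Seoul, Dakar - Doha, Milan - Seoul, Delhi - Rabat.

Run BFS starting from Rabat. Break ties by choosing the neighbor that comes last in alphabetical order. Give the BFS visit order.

Visit Rabat; enqueue Tokyo, Seoul, Minsk, Lima, Hanoi, Delhi, Cairo → queue [Tokyo, Seoul, Minsk, Lima, Hanoi, Delhi, Cairo]
Visit Tokyo; enqueue Sofia, Perth, Bern → queue [Seoul, Minsk, Lima, Hanoi, Delhi, Cairo, Sofia, Perth, Bern]
Visit Seoul; enqueue Milan, Dakar → queue [Minsk, Lima, Hanoi, Delhi, Cairo, Sofia, Perth, Bern, Milan, Dakar]
Visit Minsk; enqueue Kyoto → queue [Lima, Hanoi, Delhi, Cairo, Sofia, Perth, Bern, Milan, Dakar, Kyoto]
Visit Lima; enqueue Doha → queue [Hanoi, Delhi, Cairo, Sofia, Perth, Bern, Milan, Dakar, Kyoto, Doha]
Visit Hanoi → queue [Delhi, Cairo, Sofia, Perth, Bern, Milan, Dakar, Kyoto, Doha]
Visit Delhi; enqueue Lagos → queue [Cairo, Sofia, Perth, Bern, Milan, Dakar, Kyoto, Doha, Lagos]
Visit Cairo → queue [Sofia, Perth, Bern, Milan, Dakar, Kyoto, Doha, Lagos]
Visit Sofia → queue [Perth, Bern, Milan, Dakar, Kyoto, Doha, Lagos]
Visit Perth → queue [Bern, Milan, Dakar, Kyoto, Doha, Lagos]
Visit Bern → queue [Milan, Dakar, Kyoto, Doha, Lagos]
Visit Milan → queue [Dakar, Kyoto, Doha, Lagos]
Visit Dakar → queue [Kyoto, Doha, Lagos]
Visit Kyoto → queue [Doha, Lagos]
Visit Doha → queue [Lagos]
Visit Lagos → queue []

Rabat -> Tokyo -> Seoul -> Minsk -> Lima -> Hanoi -> Delhi -> Cairo -> Sofia -> Perth -> Bern -> Milan -> Dakar -> Kyoto -> Doha -> Lagos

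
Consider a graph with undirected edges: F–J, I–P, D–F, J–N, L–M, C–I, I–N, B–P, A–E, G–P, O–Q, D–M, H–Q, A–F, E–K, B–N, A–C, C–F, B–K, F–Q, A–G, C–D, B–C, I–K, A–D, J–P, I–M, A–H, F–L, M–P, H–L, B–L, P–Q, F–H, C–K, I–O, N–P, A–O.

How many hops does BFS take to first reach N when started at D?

Level 0: D
Level 1: A, C, F, M
Level 2: B, E, G, H, I, J, K, L, O, P, Q
Level 3: N
N first appears at level 3.

3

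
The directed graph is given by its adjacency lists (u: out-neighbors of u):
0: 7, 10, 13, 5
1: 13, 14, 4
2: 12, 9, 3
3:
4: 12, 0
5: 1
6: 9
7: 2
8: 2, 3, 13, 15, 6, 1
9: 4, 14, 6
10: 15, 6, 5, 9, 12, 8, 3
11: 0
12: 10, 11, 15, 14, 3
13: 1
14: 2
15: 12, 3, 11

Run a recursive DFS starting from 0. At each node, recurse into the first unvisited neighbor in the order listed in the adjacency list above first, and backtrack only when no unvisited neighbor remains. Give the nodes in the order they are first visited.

Visit 0
0 → 7
7 → 2
2 → 12
12 → 10
10 → 15
15 → 3
15 → 11
10 → 6
6 → 9
9 → 4
9 → 14
10 → 5
5 → 1
1 → 13
10 → 8

0 → 7 → 2 → 12 → 10 → 15 → 3 → 11 → 6 → 9 → 4 → 14 → 5 → 1 → 13 → 8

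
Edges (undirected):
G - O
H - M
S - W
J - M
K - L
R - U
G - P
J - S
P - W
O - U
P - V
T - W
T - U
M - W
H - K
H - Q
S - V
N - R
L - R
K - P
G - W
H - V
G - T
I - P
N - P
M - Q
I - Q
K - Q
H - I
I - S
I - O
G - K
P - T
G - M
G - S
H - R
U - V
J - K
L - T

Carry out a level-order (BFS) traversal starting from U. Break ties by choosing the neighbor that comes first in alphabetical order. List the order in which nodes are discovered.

Visit U; enqueue O, R, T, V → queue [O, R, T, V]
Visit O; enqueue G, I → queue [R, T, V, G, I]
Visit R; enqueue H, L, N → queue [T, V, G, I, H, L, N]
Visit T; enqueue P, W → queue [V, G, I, H, L, N, P, W]
Visit V; enqueue S → queue [G, I, H, L, N, P, W, S]
Visit G; enqueue K, M → queue [I, H, L, N, P, W, S, K, M]
Visit I; enqueue Q → queue [H, L, N, P, W, S, K, M, Q]
Visit H → queue [L, N, P, W, S, K, M, Q]
Visit L → queue [N, P, W, S, K, M, Q]
Visit N → queue [P, W, S, K, M, Q]
Visit P → queue [W, S, K, M, Q]
Visit W → queue [S, K, M, Q]
Visit S; enqueue J → queue [K, M, Q, J]
Visit K → queue [M, Q, J]
Visit M → queue [Q, J]
Visit Q → queue [J]
Visit J → queue []

U O R T V G I H L N P W S K M Q J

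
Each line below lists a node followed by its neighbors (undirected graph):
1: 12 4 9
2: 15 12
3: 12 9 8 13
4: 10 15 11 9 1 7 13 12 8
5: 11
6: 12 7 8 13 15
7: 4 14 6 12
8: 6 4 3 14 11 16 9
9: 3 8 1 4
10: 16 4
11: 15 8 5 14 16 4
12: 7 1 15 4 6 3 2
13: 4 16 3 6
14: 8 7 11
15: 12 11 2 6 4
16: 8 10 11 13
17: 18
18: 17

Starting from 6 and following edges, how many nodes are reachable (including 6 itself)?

16

BFS from 6 visits: 6, 15, 13, 12, 8, 7, 11, 4, 2, 16, 3, 1, 14, 9, 5, 10
Reachable nodes: 16 of 18 total.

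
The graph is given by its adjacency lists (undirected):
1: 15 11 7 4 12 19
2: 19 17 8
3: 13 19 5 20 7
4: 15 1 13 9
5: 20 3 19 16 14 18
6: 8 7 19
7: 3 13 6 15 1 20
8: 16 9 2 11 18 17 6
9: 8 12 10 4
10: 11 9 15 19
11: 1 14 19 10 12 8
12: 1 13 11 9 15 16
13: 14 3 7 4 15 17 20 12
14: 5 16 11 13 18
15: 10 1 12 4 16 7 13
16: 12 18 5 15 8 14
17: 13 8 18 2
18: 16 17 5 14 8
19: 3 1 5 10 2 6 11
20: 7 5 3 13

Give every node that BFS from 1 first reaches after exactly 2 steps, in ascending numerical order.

2, 3, 5, 6, 8, 9, 10, 13, 14, 16, 20

Level 0: 1
Level 1: 4, 7, 11, 12, 15, 19
Level 2: 2, 3, 5, 6, 8, 9, 10, 13, 14, 16, 20
Level 3: 17, 18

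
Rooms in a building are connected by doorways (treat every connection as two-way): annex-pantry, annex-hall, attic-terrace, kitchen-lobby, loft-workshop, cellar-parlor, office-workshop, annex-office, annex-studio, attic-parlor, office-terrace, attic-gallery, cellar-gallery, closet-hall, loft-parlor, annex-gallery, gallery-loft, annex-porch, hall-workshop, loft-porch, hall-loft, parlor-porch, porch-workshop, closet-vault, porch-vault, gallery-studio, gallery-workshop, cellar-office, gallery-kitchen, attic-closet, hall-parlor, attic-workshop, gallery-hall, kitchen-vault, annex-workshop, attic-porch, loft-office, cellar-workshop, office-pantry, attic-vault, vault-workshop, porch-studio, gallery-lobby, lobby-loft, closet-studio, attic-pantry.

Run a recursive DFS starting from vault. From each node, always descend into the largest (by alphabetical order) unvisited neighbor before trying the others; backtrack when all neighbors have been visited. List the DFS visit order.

Visit vault
vault → workshop
workshop → porch
porch → studio
studio → gallery
gallery → loft
loft → parlor
parlor → hall
hall → closet
closet → attic
attic → terrace
terrace → office
office → pantry
pantry → annex
office → cellar
loft → lobby
lobby → kitchen

vault → workshop → porch → studio → gallery → loft → parlor → hall → closet → attic → terrace → office → pantry → annex → cellar → lobby → kitchen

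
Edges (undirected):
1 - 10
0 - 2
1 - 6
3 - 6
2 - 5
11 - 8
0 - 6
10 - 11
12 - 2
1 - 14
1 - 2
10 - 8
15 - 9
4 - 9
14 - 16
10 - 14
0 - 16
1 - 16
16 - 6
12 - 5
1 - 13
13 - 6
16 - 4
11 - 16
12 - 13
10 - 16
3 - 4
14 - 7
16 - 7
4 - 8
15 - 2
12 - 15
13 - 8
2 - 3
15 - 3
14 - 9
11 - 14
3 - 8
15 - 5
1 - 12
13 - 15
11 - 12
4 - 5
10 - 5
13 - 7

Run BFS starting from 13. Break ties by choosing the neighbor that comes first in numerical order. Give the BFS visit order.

13 1 6 7 8 12 15 2 10 14 16 0 3 4 11 5 9

Visit 13; enqueue 1, 6, 7, 8, 12, 15 → queue [1, 6, 7, 8, 12, 15]
Visit 1; enqueue 2, 10, 14, 16 → queue [6, 7, 8, 12, 15, 2, 10, 14, 16]
Visit 6; enqueue 0, 3 → queue [7, 8, 12, 15, 2, 10, 14, 16, 0, 3]
Visit 7 → queue [8, 12, 15, 2, 10, 14, 16, 0, 3]
Visit 8; enqueue 4, 11 → queue [12, 15, 2, 10, 14, 16, 0, 3, 4, 11]
Visit 12; enqueue 5 → queue [15, 2, 10, 14, 16, 0, 3, 4, 11, 5]
Visit 15; enqueue 9 → queue [2, 10, 14, 16, 0, 3, 4, 11, 5, 9]
Visit 2 → queue [10, 14, 16, 0, 3, 4, 11, 5, 9]
Visit 10 → queue [14, 16, 0, 3, 4, 11, 5, 9]
Visit 14 → queue [16, 0, 3, 4, 11, 5, 9]
Visit 16 → queue [0, 3, 4, 11, 5, 9]
Visit 0 → queue [3, 4, 11, 5, 9]
Visit 3 → queue [4, 11, 5, 9]
Visit 4 → queue [11, 5, 9]
Visit 11 → queue [5, 9]
Visit 5 → queue [9]
Visit 9 → queue []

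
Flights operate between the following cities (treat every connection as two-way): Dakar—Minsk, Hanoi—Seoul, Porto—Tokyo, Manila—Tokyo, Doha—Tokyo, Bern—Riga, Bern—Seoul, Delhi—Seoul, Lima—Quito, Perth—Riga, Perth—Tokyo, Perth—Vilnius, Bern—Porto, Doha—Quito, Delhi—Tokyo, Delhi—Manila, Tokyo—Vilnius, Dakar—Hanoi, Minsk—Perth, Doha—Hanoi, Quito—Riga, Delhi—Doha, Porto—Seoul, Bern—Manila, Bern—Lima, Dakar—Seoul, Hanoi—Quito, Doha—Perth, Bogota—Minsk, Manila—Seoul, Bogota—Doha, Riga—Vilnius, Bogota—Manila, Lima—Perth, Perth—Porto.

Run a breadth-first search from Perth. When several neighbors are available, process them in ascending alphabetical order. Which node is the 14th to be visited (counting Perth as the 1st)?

Dakar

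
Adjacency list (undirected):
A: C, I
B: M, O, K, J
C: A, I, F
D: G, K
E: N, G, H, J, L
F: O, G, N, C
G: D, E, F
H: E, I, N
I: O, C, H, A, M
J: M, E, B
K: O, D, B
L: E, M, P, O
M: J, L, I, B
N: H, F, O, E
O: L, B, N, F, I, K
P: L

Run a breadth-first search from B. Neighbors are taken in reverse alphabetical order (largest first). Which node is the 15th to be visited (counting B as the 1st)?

Visit B; enqueue O, M, K, J → queue [O, M, K, J]
Visit O; enqueue N, L, I, F → queue [M, K, J, N, L, I, F]
Visit M → queue [K, J, N, L, I, F]
Visit K; enqueue D → queue [J, N, L, I, F, D]
Visit J; enqueue E → queue [N, L, I, F, D, E]
Visit N; enqueue H → queue [L, I, F, D, E, H]
Visit L; enqueue P → queue [I, F, D, E, H, P]
Visit I; enqueue C, A → queue [F, D, E, H, P, C, A]
Visit F; enqueue G → queue [D, E, H, P, C, A, G]
Visit D → queue [E, H, P, C, A, G]
Visit E → queue [H, P, C, A, G]
Visit H → queue [P, C, A, G]
Visit P → queue [C, A, G]
Visit C → queue [A, G]
Visit A → queue [G]
Visit G → queue []

Visit order: B, O, M, K, J, N, L, I, F, D, E, H, P, C, A, G

A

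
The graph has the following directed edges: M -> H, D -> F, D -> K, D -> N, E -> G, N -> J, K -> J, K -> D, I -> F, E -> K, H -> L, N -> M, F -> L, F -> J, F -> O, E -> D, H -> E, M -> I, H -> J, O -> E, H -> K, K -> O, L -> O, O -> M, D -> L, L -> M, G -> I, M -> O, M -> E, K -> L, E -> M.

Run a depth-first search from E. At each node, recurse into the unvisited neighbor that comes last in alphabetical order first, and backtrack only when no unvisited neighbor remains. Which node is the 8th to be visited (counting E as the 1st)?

Visit E
E → M
M → O
M → I
I → F
F → L
F → J
M → H
H → K
K → D
D → N
E → G

Visit order: E, M, O, I, F, L, J, H, K, D, N, G

H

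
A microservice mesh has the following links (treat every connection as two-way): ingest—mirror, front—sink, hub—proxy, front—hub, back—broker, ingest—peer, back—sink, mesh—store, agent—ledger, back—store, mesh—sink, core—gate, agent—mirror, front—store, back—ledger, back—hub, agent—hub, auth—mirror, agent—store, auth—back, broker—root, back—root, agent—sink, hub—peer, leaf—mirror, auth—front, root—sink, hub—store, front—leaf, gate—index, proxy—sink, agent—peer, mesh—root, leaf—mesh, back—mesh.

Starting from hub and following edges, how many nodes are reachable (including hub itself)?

16

BFS from hub visits: hub, store, proxy, peer, front, back, agent, mesh, sink, ingest, leaf, auth, root, ledger, broker, mirror
Reachable nodes: 16 of 19 total.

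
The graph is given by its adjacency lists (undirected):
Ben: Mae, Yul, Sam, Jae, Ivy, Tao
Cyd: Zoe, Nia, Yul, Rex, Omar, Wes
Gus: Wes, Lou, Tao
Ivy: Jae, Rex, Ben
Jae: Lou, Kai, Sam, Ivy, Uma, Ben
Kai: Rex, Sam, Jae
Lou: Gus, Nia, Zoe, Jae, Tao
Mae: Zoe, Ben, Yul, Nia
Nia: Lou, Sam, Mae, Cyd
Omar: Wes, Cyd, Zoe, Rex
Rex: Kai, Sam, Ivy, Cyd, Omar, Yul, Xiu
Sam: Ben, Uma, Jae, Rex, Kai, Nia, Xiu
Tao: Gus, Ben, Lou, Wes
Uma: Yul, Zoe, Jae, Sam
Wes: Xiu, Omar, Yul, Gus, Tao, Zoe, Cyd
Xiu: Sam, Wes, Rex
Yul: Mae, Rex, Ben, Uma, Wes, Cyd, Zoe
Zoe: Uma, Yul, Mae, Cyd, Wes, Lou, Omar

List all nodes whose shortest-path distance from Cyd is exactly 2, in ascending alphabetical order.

Level 0: Cyd
Level 1: Nia, Omar, Rex, Wes, Yul, Zoe
Level 2: Ben, Gus, Ivy, Kai, Lou, Mae, Sam, Tao, Uma, Xiu
Level 3: Jae

Ben, Gus, Ivy, Kai, Lou, Mae, Sam, Tao, Uma, Xiu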